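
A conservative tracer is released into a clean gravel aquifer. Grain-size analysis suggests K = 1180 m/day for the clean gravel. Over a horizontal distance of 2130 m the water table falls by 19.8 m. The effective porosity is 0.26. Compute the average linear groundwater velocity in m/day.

Hydraulic gradient i = Δh / L = 19.8 / 2130 = 0.009296.
Darcy flux q = K · i = 1180 × 0.009296 = 10.97 m/day.
Seepage velocity v = q / n_e = 10.97 / 0.26 = 42.19 m/day.

42.2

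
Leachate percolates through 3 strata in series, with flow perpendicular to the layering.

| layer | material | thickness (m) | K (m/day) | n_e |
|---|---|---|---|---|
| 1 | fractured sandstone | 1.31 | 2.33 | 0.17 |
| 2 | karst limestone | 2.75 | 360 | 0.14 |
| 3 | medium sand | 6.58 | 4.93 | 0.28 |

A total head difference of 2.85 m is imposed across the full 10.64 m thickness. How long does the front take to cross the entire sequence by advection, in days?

With flow normal to the layers, continuity requires the same specific discharge q through every layer.
Σ(b_i/K_i) = 1.31/2.33 + 2.75/360 + 6.58/4.93 = 1.905 d.
q = Δh / Σ(b_i/K_i) = 2.85 / 1.905 = 1.496 m/day.
In each layer the seepage velocity is v_i = q/n_i, so the layer transit time is t_i = b_i·n_i / q:
  layer 1 (fractured sandstone): t_1 = 1.31 × 0.17 / 1.496 = 0.1488 d
  layer 2 (karst limestone): t_2 = 2.75 × 0.14 / 1.496 = 0.2573 d
  layer 3 (medium sand): t_3 = 6.58 × 0.28 / 1.496 = 1.231 d
Total t = Σ t_i = 1.637 days.

1.64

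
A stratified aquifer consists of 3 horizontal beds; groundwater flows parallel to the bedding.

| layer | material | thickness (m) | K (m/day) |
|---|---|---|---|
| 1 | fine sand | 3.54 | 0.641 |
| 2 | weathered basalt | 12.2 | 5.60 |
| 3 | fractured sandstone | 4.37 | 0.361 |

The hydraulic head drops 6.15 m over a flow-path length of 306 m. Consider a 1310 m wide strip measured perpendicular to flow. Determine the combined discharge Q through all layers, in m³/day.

Flow is parallel to layering, so each bed carries its own Darcy discharge and the transmissivities add.
Σ(K_i·b_i) = 0.641×3.54 + 5.60×12.2 + 0.361×4.37 = 72.17 m²/day.
Hydraulic gradient i = Δh / L = 6.15 / 306 = 0.02010.
Q = Σ(K_i·b_i) · W · i = 72.17 × 1310 × 0.02010 = 1900 m³/day.

1900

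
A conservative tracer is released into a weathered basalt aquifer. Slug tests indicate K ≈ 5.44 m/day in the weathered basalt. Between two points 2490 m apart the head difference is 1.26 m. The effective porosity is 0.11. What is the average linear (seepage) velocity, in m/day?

Hydraulic gradient i = Δh / L = 1.26 / 2490 = 0.0005060.
Darcy flux q = K · i = 5.440 × 0.0005060 = 0.002753 m/day.
Seepage velocity v = q / n_e = 0.002753 / 0.11 = 0.02503 m/day.

0.0250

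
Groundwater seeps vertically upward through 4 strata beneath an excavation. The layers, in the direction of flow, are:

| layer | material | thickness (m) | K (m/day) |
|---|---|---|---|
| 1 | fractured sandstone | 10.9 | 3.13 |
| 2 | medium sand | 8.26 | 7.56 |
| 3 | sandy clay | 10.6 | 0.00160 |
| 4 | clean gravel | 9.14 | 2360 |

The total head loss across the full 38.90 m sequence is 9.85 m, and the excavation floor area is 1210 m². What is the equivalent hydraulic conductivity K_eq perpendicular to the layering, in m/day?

0.00587

Flow is perpendicular to layering, so the layers act in series and the equivalent K is the thickness-weighted harmonic mean.
Total thickness L = 10.9 + 8.26 + 10.6 + 9.14 = 38.90 m.
Σ(b_i/K_i) = 10.9/3.13 + 8.26/7.56 + 10.6/0.00160 + 9.14/2360 = 6630 d.
K_eq = L / Σ(b_i/K_i) = 38.90 / 6630 = 0.005868 m/day.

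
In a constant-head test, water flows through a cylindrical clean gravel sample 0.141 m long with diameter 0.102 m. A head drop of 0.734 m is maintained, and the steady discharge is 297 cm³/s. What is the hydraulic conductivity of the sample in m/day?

603

Cross-sectional area A = π·(d/2)² = π × (0.102/2)² = 0.008171 m².
Convert discharge: 297 cm³/s = 0.0002970 m³/s.
Darcy's law rearranged: K = Q·L / (A·Δh) = 0.0002970 × 0.141 / (0.008171 × 0.734) = 0.006982 m/s = 603.3 m/day.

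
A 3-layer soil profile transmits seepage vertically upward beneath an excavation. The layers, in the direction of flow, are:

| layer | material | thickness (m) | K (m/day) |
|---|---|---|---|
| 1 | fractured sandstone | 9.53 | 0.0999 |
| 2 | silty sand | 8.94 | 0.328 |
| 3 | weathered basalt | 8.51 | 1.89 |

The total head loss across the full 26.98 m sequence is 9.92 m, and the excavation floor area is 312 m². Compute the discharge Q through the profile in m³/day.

Flow is perpendicular to layering, so the layers act in series and the equivalent K is the thickness-weighted harmonic mean.
Total thickness L = 9.53 + 8.94 + 8.51 = 26.98 m.
Σ(b_i/K_i) = 9.53/0.0999 + 8.94/0.328 + 8.51/1.89 = 127.2 d.
K_eq = L / Σ(b_i/K_i) = 26.98 / 127.2 = 0.2122 m/day.
Q = K_eq · A · (Δh/L) = 0.2122 × 312 × (9.92/26.98) = 24.34 m³/day.

24.3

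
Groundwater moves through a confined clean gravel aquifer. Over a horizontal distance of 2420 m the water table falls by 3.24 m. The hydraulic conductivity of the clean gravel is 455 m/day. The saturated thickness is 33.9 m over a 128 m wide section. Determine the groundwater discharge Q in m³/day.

Cross-sectional area A = 128 × 33.9 = 4339 m².
Hydraulic gradient i = Δh / L = 3.24 / 2420 = 0.001339.
Darcy's law: Q = K · A · i = 455.0 × 4339 × 0.001339 = 2643 m³/day.

2640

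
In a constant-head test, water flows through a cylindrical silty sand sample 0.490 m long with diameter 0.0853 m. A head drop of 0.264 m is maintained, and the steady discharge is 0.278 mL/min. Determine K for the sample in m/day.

Cross-sectional area A = π·(d/2)² = π × (0.0853/2)² = 0.005715 m².
Convert discharge: 0.278 mL/min = 4.633e-09 m³/s.
Darcy's law rearranged: K = Q·L / (A·Δh) = 4.633e-09 × 0.490 / (0.005715 × 0.264) = 1.505e-06 m/s = 0.1300 m/day.

0.130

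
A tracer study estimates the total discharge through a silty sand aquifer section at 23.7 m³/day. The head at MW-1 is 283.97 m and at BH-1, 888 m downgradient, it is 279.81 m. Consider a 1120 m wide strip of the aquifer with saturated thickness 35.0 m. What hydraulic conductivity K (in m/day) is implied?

Cross-sectional area A = 1120 × 35.0 = 39200 m².
Hydraulic gradient i = (283.97 − 279.81) / 888 = 4.16 / 888 = 0.004685.
From Q = K·A·i, K = Q / (A·i) = 23.7 / (39200 × 0.004685) = 0.1291 m/day.

0.129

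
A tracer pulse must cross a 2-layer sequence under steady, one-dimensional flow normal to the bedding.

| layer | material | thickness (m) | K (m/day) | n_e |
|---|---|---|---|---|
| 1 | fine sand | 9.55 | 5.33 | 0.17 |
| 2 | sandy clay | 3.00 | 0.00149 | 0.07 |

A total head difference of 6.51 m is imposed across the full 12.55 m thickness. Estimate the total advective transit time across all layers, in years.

1.55

With flow normal to the layers, continuity requires the same specific discharge q through every layer.
Σ(b_i/K_i) = 9.55/5.33 + 3.00/0.00149 = 2015 d.
q = Δh / Σ(b_i/K_i) = 6.51 / 2015 = 0.003230 m/day.
In each layer the seepage velocity is v_i = q/n_i, so the layer transit time is t_i = b_i·n_i / q:
  layer 1 (fine sand): t_1 = 9.55 × 0.17 / 0.003230 = 502.6 d
  layer 2 (sandy clay): t_2 = 3.00 × 0.07 / 0.003230 = 65.01 d
Total t = Σ t_i = 567.6 days = 1.554 years.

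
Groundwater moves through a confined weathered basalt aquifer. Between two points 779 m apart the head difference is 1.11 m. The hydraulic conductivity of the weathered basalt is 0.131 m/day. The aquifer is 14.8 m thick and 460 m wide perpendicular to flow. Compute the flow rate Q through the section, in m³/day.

Cross-sectional area A = 460 × 14.8 = 6808 m².
Hydraulic gradient i = Δh / L = 1.11 / 779 = 0.001425.
Darcy's law: Q = K · A · i = 0.1310 × 6808 × 0.001425 = 1.271 m³/day.

1.27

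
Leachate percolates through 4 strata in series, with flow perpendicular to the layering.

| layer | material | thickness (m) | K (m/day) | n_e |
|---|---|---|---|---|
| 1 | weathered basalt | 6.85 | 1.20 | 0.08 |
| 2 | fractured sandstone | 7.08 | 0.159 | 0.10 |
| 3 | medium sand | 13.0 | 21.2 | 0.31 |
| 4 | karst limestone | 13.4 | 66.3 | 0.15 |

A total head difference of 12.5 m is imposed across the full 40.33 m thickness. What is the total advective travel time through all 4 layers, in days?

29.8

With flow normal to the layers, continuity requires the same specific discharge q through every layer.
Σ(b_i/K_i) = 6.85/1.20 + 7.08/0.159 + 13.0/21.2 + 13.4/66.3 = 51.05 d.
q = Δh / Σ(b_i/K_i) = 12.5 / 51.05 = 0.2448 m/day.
In each layer the seepage velocity is v_i = q/n_i, so the layer transit time is t_i = b_i·n_i / q:
  layer 1 (weathered basalt): t_1 = 6.85 × 0.08 / 0.2448 = 2.238 d
  layer 2 (fractured sandstone): t_2 = 7.08 × 0.10 / 0.2448 = 2.892 d
  layer 3 (medium sand): t_3 = 13.0 × 0.31 / 0.2448 = 16.46 d
  layer 4 (karst limestone): t_4 = 13.4 × 0.15 / 0.2448 = 8.209 d
Total t = Σ t_i = 29.80 days.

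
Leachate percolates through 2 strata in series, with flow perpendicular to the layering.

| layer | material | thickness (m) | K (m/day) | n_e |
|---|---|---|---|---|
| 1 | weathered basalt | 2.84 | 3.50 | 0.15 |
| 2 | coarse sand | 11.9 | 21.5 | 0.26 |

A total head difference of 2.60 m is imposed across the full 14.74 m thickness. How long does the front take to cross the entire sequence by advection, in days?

With flow normal to the layers, continuity requires the same specific discharge q through every layer.
Σ(b_i/K_i) = 2.84/3.50 + 11.9/21.5 = 1.365 d.
q = Δh / Σ(b_i/K_i) = 2.60 / 1.365 = 1.905 m/day.
In each layer the seepage velocity is v_i = q/n_i, so the layer transit time is t_i = b_i·n_i / q:
  layer 1 (weathered basalt): t_1 = 2.84 × 0.15 / 1.905 = 0.2236 d
  layer 2 (coarse sand): t_2 = 11.9 × 0.26 / 1.905 = 1.624 d
Total t = Σ t_i = 1.848 days.

1.85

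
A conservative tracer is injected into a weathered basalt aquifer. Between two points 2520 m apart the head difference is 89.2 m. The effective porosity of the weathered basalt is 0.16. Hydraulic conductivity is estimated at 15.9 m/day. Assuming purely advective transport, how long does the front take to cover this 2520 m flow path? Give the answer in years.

Hydraulic gradient i = Δh / L = 89.2 / 2520 = 0.03540.
Darcy flux q = K · i = 15.90 × 0.03540 = 0.5628 m/day.
Seepage velocity v = q / n_e = 0.5628 / 0.16 = 3.518 m/day.
Travel time t = L / v = 2520 / 3.518 = 716.4 days = 1.961 years.

1.96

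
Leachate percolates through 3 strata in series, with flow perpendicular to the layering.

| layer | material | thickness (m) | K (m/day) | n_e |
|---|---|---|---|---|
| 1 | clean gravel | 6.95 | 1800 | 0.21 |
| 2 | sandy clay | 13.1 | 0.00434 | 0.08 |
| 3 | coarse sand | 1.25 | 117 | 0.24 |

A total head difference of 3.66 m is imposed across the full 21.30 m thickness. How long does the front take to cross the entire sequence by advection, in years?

6.34

With flow normal to the layers, continuity requires the same specific discharge q through every layer.
Σ(b_i/K_i) = 6.95/1800 + 13.1/0.00434 + 1.25/117 = 3018 d.
q = Δh / Σ(b_i/K_i) = 3.66 / 3018 = 0.001213 m/day.
In each layer the seepage velocity is v_i = q/n_i, so the layer transit time is t_i = b_i·n_i / q:
  layer 1 (clean gravel): t_1 = 6.95 × 0.21 / 0.001213 = 1204 d
  layer 2 (sandy clay): t_2 = 13.1 × 0.08 / 0.001213 = 864.3 d
  layer 3 (coarse sand): t_3 = 1.25 × 0.24 / 0.001213 = 247.4 d
Total t = Σ t_i = 2315 days = 6.339 years.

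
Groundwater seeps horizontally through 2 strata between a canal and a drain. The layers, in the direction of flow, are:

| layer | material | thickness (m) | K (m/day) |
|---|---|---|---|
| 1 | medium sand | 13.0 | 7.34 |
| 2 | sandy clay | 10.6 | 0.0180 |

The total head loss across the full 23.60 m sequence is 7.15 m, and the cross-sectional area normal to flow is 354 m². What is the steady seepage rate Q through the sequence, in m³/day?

Flow is perpendicular to layering, so the layers act in series and the equivalent K is the thickness-weighted harmonic mean.
Total thickness L = 13.0 + 10.6 = 23.60 m.
Σ(b_i/K_i) = 13.0/7.34 + 10.6/0.0180 = 590.7 d.
K_eq = L / Σ(b_i/K_i) = 23.60 / 590.7 = 0.03996 m/day.
Q = K_eq · A · (Δh/L) = 0.03996 × 354 × (7.15/23.60) = 4.285 m³/day.

4.29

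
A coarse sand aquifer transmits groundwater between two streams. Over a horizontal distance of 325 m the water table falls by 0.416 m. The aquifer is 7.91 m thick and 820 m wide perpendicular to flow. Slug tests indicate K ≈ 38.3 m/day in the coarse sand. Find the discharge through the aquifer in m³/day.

Cross-sectional area A = 820 × 7.91 = 6486 m².
Hydraulic gradient i = Δh / L = 0.416 / 325 = 0.001280.
Darcy's law: Q = K · A · i = 38.30 × 6486 × 0.001280 = 318.0 m³/day.

318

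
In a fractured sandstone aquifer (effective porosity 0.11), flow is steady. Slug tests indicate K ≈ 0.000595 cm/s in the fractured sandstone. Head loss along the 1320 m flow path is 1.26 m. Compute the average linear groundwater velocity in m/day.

Convert K: 0.000595 cm/s × 864 = 0.5141 m/day.
Hydraulic gradient i = Δh / L = 1.26 / 1320 = 0.0009545.
Darcy flux q = K · i = 0.5141 × 0.0009545 = 0.0004907 m/day.
Seepage velocity v = q / n_e = 0.0004907 / 0.11 = 0.004461 m/day.

0.00446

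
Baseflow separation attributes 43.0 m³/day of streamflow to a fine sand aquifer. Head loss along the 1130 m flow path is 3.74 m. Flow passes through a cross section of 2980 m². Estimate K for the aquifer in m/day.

4.36

Hydraulic gradient i = Δh / L = 3.74 / 1130 = 0.003310.
From Q = K·A·i, K = Q / (A·i) = 43.0 / (2980 × 0.003310) = 4.360 m/day.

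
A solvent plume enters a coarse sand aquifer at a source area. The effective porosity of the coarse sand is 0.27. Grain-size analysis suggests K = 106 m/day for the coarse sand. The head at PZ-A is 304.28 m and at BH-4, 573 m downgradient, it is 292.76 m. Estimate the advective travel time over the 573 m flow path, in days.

Hydraulic gradient i = (304.28 − 292.76) / 573 = 11.52 / 573 = 0.02010.
Darcy flux q = K · i = 106.0 × 0.02010 = 2.131 m/day.
Seepage velocity v = q / n_e = 2.131 / 0.27 = 7.893 m/day.
Travel time t = L / v = 573 / 7.893 = 72.60 days.

72.6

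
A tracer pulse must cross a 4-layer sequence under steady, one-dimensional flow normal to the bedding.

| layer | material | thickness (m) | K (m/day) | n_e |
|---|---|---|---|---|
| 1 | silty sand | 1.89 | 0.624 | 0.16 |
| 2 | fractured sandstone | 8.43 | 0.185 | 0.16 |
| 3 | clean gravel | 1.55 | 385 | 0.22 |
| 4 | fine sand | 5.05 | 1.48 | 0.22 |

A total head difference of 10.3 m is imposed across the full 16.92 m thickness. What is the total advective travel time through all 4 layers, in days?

With flow normal to the layers, continuity requires the same specific discharge q through every layer.
Σ(b_i/K_i) = 1.89/0.624 + 8.43/0.185 + 1.55/385 + 5.05/1.48 = 52.01 d.
q = Δh / Σ(b_i/K_i) = 10.3 / 52.01 = 0.1980 m/day.
In each layer the seepage velocity is v_i = q/n_i, so the layer transit time is t_i = b_i·n_i / q:
  layer 1 (silty sand): t_1 = 1.89 × 0.16 / 0.1980 = 1.527 d
  layer 2 (fractured sandstone): t_2 = 8.43 × 0.16 / 0.1980 = 6.811 d
  layer 3 (clean gravel): t_3 = 1.55 × 0.22 / 0.1980 = 1.722 d
  layer 4 (fine sand): t_4 = 5.05 × 0.22 / 0.1980 = 5.610 d
Total t = Σ t_i = 15.67 days.

15.7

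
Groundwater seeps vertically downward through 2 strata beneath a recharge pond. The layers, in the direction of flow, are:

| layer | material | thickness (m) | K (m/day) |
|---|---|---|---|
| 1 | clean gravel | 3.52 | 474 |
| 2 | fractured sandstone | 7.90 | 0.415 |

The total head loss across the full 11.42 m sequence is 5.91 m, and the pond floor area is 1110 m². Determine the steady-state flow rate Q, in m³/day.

Flow is perpendicular to layering, so the layers act in series and the equivalent K is the thickness-weighted harmonic mean.
Total thickness L = 3.52 + 7.90 = 11.42 m.
Σ(b_i/K_i) = 3.52/474 + 7.90/0.415 = 19.04 d.
K_eq = L / Σ(b_i/K_i) = 11.42 / 19.04 = 0.5997 m/day.
Q = K_eq · A · (Δh/L) = 0.5997 × 1110 × (5.91/11.42) = 344.5 m³/day.

344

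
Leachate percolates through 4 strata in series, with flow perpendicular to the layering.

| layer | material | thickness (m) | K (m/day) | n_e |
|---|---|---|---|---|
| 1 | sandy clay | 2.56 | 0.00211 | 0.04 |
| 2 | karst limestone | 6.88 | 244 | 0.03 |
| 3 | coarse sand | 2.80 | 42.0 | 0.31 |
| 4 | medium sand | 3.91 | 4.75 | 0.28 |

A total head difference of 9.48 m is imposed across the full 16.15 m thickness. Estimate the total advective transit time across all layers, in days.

With flow normal to the layers, continuity requires the same specific discharge q through every layer.
Σ(b_i/K_i) = 2.56/0.00211 + 6.88/244 + 2.80/42.0 + 3.91/4.75 = 1214 d.
q = Δh / Σ(b_i/K_i) = 9.48 / 1214 = 0.007808 m/day.
In each layer the seepage velocity is v_i = q/n_i, so the layer transit time is t_i = b_i·n_i / q:
  layer 1 (sandy clay): t_1 = 2.56 × 0.04 / 0.007808 = 13.12 d
  layer 2 (karst limestone): t_2 = 6.88 × 0.03 / 0.007808 = 26.44 d
  layer 3 (coarse sand): t_3 = 2.80 × 0.31 / 0.007808 = 111.2 d
  layer 4 (medium sand): t_4 = 3.91 × 0.28 / 0.007808 = 140.2 d
Total t = Σ t_i = 290.9 days.

291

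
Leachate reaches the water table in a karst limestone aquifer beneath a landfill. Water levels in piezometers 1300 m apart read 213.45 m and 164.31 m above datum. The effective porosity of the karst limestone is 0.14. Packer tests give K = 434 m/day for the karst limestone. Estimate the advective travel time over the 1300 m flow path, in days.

11.1

Hydraulic gradient i = (213.45 − 164.31) / 1300 = 49.14 / 1300 = 0.03780.
Darcy flux q = K · i = 434.0 × 0.03780 = 16.41 m/day.
Seepage velocity v = q / n_e = 16.41 / 0.14 = 117.2 m/day.
Travel time t = L / v = 1300 / 117.2 = 11.09 days.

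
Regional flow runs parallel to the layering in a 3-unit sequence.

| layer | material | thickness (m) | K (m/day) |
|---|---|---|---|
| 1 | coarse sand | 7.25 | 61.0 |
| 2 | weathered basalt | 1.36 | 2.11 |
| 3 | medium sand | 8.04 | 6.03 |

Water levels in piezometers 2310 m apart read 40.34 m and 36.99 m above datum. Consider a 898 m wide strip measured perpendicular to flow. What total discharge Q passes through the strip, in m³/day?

643

Flow is parallel to layering, so each bed carries its own Darcy discharge and the transmissivities add.
Σ(K_i·b_i) = 61.0×7.25 + 2.11×1.36 + 6.03×8.04 = 493.6 m²/day.
Hydraulic gradient i = (40.34 − 36.99) / 2310 = 3.35 / 2310 = 0.001450.
Q = Σ(K_i·b_i) · W · i = 493.6 × 898 × 0.001450 = 642.8 m³/day.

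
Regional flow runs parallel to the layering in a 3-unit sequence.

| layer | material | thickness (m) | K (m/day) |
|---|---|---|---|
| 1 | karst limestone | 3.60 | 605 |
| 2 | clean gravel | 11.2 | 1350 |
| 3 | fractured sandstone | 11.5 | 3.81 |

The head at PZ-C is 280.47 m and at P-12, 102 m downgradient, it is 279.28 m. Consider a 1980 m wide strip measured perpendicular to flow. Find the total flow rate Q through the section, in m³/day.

Flow is parallel to layering, so each bed carries its own Darcy discharge and the transmissivities add.
Σ(K_i·b_i) = 605×3.60 + 1350×11.2 + 3.81×11.5 = 17342 m²/day.
Hydraulic gradient i = (280.47 − 279.28) / 102 = 1.19 / 102 = 0.01167.
Q = Σ(K_i·b_i) · W · i = 17342 × 1980 × 0.01167 = 4.006e+05 m³/day.

401000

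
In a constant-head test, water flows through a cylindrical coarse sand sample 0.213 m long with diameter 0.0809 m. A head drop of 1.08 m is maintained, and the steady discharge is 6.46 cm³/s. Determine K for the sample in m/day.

21.4

Cross-sectional area A = π·(d/2)² = π × (0.0809/2)² = 0.005140 m².
Convert discharge: 6.46 cm³/s = 6.460e-06 m³/s.
Darcy's law rearranged: K = Q·L / (A·Δh) = 6.460e-06 × 0.213 / (0.005140 × 1.08) = 0.0002479 m/s = 21.41 m/day.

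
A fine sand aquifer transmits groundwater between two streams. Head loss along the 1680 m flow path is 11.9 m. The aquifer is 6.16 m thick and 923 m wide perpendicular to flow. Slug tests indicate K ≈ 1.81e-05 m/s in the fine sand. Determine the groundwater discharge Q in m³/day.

63.0

Convert K: 1.81e-05 m/s × 86400 = 1.564 m/day.
Cross-sectional area A = 923 × 6.16 = 5686 m².
Hydraulic gradient i = Δh / L = 11.9 / 1680 = 0.007083.
Darcy's law: Q = K · A · i = 1.564 × 5686 × 0.007083 = 62.98 m³/day.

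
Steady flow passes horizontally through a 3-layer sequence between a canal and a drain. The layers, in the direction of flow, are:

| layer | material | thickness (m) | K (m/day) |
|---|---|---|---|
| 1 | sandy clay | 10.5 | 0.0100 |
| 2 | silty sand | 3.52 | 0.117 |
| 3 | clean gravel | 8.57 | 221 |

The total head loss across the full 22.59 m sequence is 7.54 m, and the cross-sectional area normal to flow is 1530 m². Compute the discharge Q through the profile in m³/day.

Flow is perpendicular to layering, so the layers act in series and the equivalent K is the thickness-weighted harmonic mean.
Total thickness L = 10.5 + 3.52 + 8.57 = 22.59 m.
Σ(b_i/K_i) = 10.5/0.0100 + 3.52/0.117 + 8.57/221 = 1080 d.
K_eq = L / Σ(b_i/K_i) = 22.59 / 1080 = 0.02091 m/day.
Q = K_eq · A · (Δh/L) = 0.02091 × 1530 × (7.54/22.59) = 10.68 m³/day.

10.7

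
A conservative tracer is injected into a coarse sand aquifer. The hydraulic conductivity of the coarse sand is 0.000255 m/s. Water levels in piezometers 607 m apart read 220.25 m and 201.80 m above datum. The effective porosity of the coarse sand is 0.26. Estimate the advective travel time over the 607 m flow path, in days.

236

Convert K: 0.000255 m/s × 86400 = 22.03 m/day.
Hydraulic gradient i = (220.25 − 201.80) / 607 = 18.45 / 607 = 0.03040.
Darcy flux q = K · i = 22.03 × 0.03040 = 0.6697 m/day.
Seepage velocity v = q / n_e = 0.6697 / 0.26 = 2.576 m/day.
Travel time t = L / v = 607 / 2.576 = 235.7 days.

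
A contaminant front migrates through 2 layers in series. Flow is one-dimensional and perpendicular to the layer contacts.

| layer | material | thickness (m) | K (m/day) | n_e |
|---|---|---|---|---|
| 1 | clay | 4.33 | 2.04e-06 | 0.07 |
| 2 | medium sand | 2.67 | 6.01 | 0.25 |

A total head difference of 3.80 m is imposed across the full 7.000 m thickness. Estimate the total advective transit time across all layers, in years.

With flow normal to the layers, continuity requires the same specific discharge q through every layer.
Σ(b_i/K_i) = 4.33/2.04e-06 + 2.67/6.01 = 2.123e+06 d.
q = Δh / Σ(b_i/K_i) = 3.80 / 2.123e+06 = 1.790e-06 m/day.
In each layer the seepage velocity is v_i = q/n_i, so the layer transit time is t_i = b_i·n_i / q:
  layer 1 (clay): t_1 = 4.33 × 0.07 / 1.790e-06 = 1.693e+05 d
  layer 2 (medium sand): t_2 = 2.67 × 0.25 / 1.790e-06 = 3.728e+05 d
Total t = Σ t_i = 5.421e+05 days = 1484 years.

1480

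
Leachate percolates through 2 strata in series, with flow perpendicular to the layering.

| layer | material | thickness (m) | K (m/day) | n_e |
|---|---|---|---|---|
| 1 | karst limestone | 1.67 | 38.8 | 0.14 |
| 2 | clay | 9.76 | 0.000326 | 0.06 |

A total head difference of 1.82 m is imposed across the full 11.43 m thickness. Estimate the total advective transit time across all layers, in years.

With flow normal to the layers, continuity requires the same specific discharge q through every layer.
Σ(b_i/K_i) = 1.67/38.8 + 9.76/0.000326 = 29939 d.
q = Δh / Σ(b_i/K_i) = 1.82 / 29939 = 6.079e-05 m/day.
In each layer the seepage velocity is v_i = q/n_i, so the layer transit time is t_i = b_i·n_i / q:
  layer 1 (karst limestone): t_1 = 1.67 × 0.14 / 6.079e-05 = 3846 d
  layer 2 (clay): t_2 = 9.76 × 0.06 / 6.079e-05 = 9633 d
Total t = Σ t_i = 13479 days = 36.90 years.

36.9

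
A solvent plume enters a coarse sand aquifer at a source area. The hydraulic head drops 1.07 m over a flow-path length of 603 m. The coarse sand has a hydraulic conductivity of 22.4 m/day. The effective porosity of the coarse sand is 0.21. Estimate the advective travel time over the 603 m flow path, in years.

8.72

Hydraulic gradient i = Δh / L = 1.07 / 603 = 0.001774.
Darcy flux q = K · i = 22.40 × 0.001774 = 0.03975 m/day.
Seepage velocity v = q / n_e = 0.03975 / 0.21 = 0.1893 m/day.
Travel time t = L / v = 603 / 0.1893 = 3186 days = 8.722 years.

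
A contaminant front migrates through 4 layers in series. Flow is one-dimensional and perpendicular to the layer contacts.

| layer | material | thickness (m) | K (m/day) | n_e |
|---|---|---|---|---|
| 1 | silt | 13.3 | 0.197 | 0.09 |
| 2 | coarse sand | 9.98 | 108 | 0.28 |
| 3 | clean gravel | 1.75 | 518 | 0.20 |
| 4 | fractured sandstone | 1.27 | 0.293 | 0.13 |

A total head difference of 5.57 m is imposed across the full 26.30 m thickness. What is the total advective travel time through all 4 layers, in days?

With flow normal to the layers, continuity requires the same specific discharge q through every layer.
Σ(b_i/K_i) = 13.3/0.197 + 9.98/108 + 1.75/518 + 1.27/0.293 = 71.94 d.
q = Δh / Σ(b_i/K_i) = 5.57 / 71.94 = 0.07742 m/day.
In each layer the seepage velocity is v_i = q/n_i, so the layer transit time is t_i = b_i·n_i / q:
  layer 1 (silt): t_1 = 13.3 × 0.09 / 0.07742 = 15.46 d
  layer 2 (coarse sand): t_2 = 9.98 × 0.28 / 0.07742 = 36.09 d
  layer 3 (clean gravel): t_3 = 1.75 × 0.20 / 0.07742 = 4.521 d
  layer 4 (fractured sandstone): t_4 = 1.27 × 0.13 / 0.07742 = 2.132 d
Total t = Σ t_i = 58.21 days.

58.2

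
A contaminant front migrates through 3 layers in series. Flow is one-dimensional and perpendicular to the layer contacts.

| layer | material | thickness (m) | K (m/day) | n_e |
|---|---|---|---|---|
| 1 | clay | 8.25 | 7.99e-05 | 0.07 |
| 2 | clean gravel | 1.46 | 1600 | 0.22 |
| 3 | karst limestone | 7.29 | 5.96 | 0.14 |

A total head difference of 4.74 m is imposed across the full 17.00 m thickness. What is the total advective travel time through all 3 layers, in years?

114

With flow normal to the layers, continuity requires the same specific discharge q through every layer.
Σ(b_i/K_i) = 8.25/7.99e-05 + 1.46/1600 + 7.29/5.96 = 1.033e+05 d.
q = Δh / Σ(b_i/K_i) = 4.74 / 1.033e+05 = 4.591e-05 m/day.
In each layer the seepage velocity is v_i = q/n_i, so the layer transit time is t_i = b_i·n_i / q:
  layer 1 (clay): t_1 = 8.25 × 0.07 / 4.591e-05 = 12580 d
  layer 2 (clean gravel): t_2 = 1.46 × 0.22 / 4.591e-05 = 6997 d
  layer 3 (karst limestone): t_3 = 7.29 × 0.14 / 4.591e-05 = 22233 d
Total t = Σ t_i = 41810 days = 114.5 years.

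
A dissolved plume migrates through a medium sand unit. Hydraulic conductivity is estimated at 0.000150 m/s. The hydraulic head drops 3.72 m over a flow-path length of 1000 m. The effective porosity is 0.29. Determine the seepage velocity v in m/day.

0.166

Convert K: 0.000150 m/s × 86400 = 12.96 m/day.
Hydraulic gradient i = Δh / L = 3.72 / 1000 = 0.003720.
Darcy flux q = K · i = 12.96 × 0.003720 = 0.04821 m/day.
Seepage velocity v = q / n_e = 0.04821 / 0.29 = 0.1662 m/day.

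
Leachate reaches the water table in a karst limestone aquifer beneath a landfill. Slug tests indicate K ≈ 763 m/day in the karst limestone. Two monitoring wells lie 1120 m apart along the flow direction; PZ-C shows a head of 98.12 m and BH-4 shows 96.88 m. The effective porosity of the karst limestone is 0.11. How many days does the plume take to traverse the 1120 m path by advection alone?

Hydraulic gradient i = (98.12 − 96.88) / 1120 = 1.24 / 1120 = 0.001107.
Darcy flux q = K · i = 763.0 × 0.001107 = 0.8448 m/day.
Seepage velocity v = q / n_e = 0.8448 / 0.11 = 7.680 m/day.
Travel time t = L / v = 1120 / 7.680 = 145.8 days.

146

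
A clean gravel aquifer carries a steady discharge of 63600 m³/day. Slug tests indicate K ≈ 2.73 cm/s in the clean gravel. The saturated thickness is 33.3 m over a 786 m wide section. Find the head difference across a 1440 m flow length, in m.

Convert K: 2.73 cm/s × 864 = 2359 m/day.
Cross-sectional area A = 786 × 33.3 = 26174 m².
From Q = K·A·i, i = Q / (K·A) = 63600 / (2359 × 26174) = 0.001030.
Head loss Δh = i · L = 0.001030 × 1440 = 1.483 m.

1.48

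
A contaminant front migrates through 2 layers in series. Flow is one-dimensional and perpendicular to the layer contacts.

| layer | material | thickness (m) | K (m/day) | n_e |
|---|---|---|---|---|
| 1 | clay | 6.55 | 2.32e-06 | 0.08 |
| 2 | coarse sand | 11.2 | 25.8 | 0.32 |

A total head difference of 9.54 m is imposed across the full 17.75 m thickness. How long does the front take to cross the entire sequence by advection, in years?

3330

With flow normal to the layers, continuity requires the same specific discharge q through every layer.
Σ(b_i/K_i) = 6.55/2.32e-06 + 11.2/25.8 = 2.823e+06 d.
q = Δh / Σ(b_i/K_i) = 9.54 / 2.823e+06 = 3.379e-06 m/day.
In each layer the seepage velocity is v_i = q/n_i, so the layer transit time is t_i = b_i·n_i / q:
  layer 1 (clay): t_1 = 6.55 × 0.08 / 3.379e-06 = 1.551e+05 d
  layer 2 (coarse sand): t_2 = 11.2 × 0.32 / 3.379e-06 = 1.061e+06 d
Total t = Σ t_i = 1.216e+06 days = 3328 years.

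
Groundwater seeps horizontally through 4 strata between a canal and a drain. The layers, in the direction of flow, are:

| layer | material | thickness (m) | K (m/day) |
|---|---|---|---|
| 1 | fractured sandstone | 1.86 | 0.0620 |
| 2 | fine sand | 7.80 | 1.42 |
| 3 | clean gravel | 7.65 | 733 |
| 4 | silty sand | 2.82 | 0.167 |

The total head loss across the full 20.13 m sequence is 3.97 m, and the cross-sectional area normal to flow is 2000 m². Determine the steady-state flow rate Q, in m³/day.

Flow is perpendicular to layering, so the layers act in series and the equivalent K is the thickness-weighted harmonic mean.
Total thickness L = 1.86 + 7.80 + 7.65 + 2.82 = 20.13 m.
Σ(b_i/K_i) = 1.86/0.0620 + 7.80/1.42 + 7.65/733 + 2.82/0.167 = 52.39 d.
K_eq = L / Σ(b_i/K_i) = 20.13 / 52.39 = 0.3842 m/day.
Q = K_eq · A · (Δh/L) = 0.3842 × 2000 × (3.97/20.13) = 151.6 m³/day.

152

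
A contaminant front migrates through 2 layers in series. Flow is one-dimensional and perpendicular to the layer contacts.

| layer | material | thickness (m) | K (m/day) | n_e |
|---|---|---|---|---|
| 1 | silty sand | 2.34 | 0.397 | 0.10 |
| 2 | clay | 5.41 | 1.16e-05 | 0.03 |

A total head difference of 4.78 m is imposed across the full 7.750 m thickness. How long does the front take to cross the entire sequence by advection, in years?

With flow normal to the layers, continuity requires the same specific discharge q through every layer.
Σ(b_i/K_i) = 2.34/0.397 + 5.41/1.16e-05 = 4.664e+05 d.
q = Δh / Σ(b_i/K_i) = 4.78 / 4.664e+05 = 1.025e-05 m/day.
In each layer the seepage velocity is v_i = q/n_i, so the layer transit time is t_i = b_i·n_i / q:
  layer 1 (silty sand): t_1 = 2.34 × 0.10 / 1.025e-05 = 22831 d
  layer 2 (clay): t_2 = 5.41 × 0.03 / 1.025e-05 = 15836 d
Total t = Σ t_i = 38667 days = 105.9 years.

106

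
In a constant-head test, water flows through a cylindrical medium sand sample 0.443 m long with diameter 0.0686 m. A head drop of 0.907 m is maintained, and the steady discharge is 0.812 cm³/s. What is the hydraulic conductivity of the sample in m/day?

Cross-sectional area A = π·(d/2)² = π × (0.0686/2)² = 0.003696 m².
Convert discharge: 0.812 cm³/s = 8.120e-07 m³/s.
Darcy's law rearranged: K = Q·L / (A·Δh) = 8.120e-07 × 0.443 / (0.003696 × 0.907) = 0.0001073 m/s = 9.271 m/day.

9.27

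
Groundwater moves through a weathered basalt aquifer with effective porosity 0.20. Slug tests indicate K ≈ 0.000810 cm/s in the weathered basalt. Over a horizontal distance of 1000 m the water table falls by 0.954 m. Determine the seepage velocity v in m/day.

Convert K: 0.000810 cm/s × 864 = 0.6998 m/day.
Hydraulic gradient i = Δh / L = 0.954 / 1000 = 0.0009540.
Darcy flux q = K · i = 0.6998 × 0.0009540 = 0.0006676 m/day.
Seepage velocity v = q / n_e = 0.0006676 / 0.20 = 0.003338 m/day.

0.00334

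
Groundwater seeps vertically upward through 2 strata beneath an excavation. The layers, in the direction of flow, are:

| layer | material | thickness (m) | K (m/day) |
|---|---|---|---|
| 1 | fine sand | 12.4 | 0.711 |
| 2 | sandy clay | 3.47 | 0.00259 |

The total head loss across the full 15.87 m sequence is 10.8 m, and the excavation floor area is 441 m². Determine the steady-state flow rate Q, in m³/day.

3.51

Flow is perpendicular to layering, so the layers act in series and the equivalent K is the thickness-weighted harmonic mean.
Total thickness L = 12.4 + 3.47 = 15.87 m.
Σ(b_i/K_i) = 12.4/0.711 + 3.47/0.00259 = 1357 d.
K_eq = L / Σ(b_i/K_i) = 15.87 / 1357 = 0.01169 m/day.
Q = K_eq · A · (Δh/L) = 0.01169 × 441 × (10.8/15.87) = 3.509 m³/day.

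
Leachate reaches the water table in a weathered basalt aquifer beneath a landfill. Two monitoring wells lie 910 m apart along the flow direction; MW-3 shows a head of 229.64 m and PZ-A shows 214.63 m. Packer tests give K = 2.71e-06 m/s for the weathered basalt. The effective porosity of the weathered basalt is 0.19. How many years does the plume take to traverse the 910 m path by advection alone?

Convert K: 2.71e-06 m/s × 86400 = 0.2341 m/day.
Hydraulic gradient i = (229.64 − 214.63) / 910 = 15.01 / 910 = 0.01649.
Darcy flux q = K · i = 0.2341 × 0.01649 = 0.003862 m/day.
Seepage velocity v = q / n_e = 0.003862 / 0.19 = 0.02033 m/day.
Travel time t = L / v = 910 / 0.02033 = 44769 days = 122.6 years.

123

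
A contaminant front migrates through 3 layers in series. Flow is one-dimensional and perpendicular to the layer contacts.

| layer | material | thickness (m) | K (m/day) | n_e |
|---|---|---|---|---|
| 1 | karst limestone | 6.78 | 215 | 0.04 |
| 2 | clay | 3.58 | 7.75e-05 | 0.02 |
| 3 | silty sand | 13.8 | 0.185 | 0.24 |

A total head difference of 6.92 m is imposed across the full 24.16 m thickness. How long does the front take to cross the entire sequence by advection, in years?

66.9

With flow normal to the layers, continuity requires the same specific discharge q through every layer.
Σ(b_i/K_i) = 6.78/215 + 3.58/7.75e-05 + 13.8/0.185 = 46268 d.
q = Δh / Σ(b_i/K_i) = 6.92 / 46268 = 0.0001496 m/day.
In each layer the seepage velocity is v_i = q/n_i, so the layer transit time is t_i = b_i·n_i / q:
  layer 1 (karst limestone): t_1 = 6.78 × 0.04 / 0.0001496 = 1813 d
  layer 2 (clay): t_2 = 3.58 × 0.02 / 0.0001496 = 478.7 d
  layer 3 (silty sand): t_3 = 13.8 × 0.24 / 0.0001496 = 22145 d
Total t = Σ t_i = 24437 days = 66.90 years.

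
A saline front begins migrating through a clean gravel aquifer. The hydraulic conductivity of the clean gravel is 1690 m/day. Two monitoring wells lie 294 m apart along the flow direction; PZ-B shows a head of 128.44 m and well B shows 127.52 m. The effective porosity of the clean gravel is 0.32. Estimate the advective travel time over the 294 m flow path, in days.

17.8

Hydraulic gradient i = (128.44 − 127.52) / 294 = 0.92 / 294 = 0.003129.
Darcy flux q = K · i = 1690 × 0.003129 = 5.288 m/day.
Seepage velocity v = q / n_e = 5.288 / 0.32 = 16.53 m/day.
Travel time t = L / v = 294 / 16.53 = 17.79 days.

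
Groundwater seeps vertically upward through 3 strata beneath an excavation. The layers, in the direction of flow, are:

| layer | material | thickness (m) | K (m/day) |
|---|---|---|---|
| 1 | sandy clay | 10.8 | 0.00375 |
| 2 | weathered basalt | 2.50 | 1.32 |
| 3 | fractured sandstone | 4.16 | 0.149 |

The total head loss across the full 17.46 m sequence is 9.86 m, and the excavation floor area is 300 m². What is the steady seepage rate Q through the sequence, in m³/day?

Flow is perpendicular to layering, so the layers act in series and the equivalent K is the thickness-weighted harmonic mean.
Total thickness L = 10.8 + 2.50 + 4.16 = 17.46 m.
Σ(b_i/K_i) = 10.8/0.00375 + 2.50/1.32 + 4.16/0.149 = 2910 d.
K_eq = L / Σ(b_i/K_i) = 17.46 / 2910 = 0.006000 m/day.
Q = K_eq · A · (Δh/L) = 0.006000 × 300 × (9.86/17.46) = 1.017 m³/day.

1.02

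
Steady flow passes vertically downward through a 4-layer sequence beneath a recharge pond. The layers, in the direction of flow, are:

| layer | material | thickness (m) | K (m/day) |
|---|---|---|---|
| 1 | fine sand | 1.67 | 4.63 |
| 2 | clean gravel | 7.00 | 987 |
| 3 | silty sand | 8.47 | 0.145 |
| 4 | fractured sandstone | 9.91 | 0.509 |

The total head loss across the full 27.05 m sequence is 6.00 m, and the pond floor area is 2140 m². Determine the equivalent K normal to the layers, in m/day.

0.346

Flow is perpendicular to layering, so the layers act in series and the equivalent K is the thickness-weighted harmonic mean.
Total thickness L = 1.67 + 7.00 + 8.47 + 9.91 = 27.05 m.
Σ(b_i/K_i) = 1.67/4.63 + 7.00/987 + 8.47/0.145 + 9.91/0.509 = 78.25 d.
K_eq = L / Σ(b_i/K_i) = 27.05 / 78.25 = 0.3457 m/day.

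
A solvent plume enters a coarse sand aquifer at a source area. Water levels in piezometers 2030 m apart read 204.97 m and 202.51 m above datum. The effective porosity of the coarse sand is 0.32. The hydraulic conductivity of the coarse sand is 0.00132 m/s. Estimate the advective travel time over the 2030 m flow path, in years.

Convert K: 0.00132 m/s × 86400 = 114.0 m/day.
Hydraulic gradient i = (204.97 − 202.51) / 2030 = 2.46 / 2030 = 0.001212.
Darcy flux q = K · i = 114.0 × 0.001212 = 0.1382 m/day.
Seepage velocity v = q / n_e = 0.1382 / 0.32 = 0.4319 m/day.
Travel time t = L / v = 2030 / 0.4319 = 4700 days = 12.87 years.

12.9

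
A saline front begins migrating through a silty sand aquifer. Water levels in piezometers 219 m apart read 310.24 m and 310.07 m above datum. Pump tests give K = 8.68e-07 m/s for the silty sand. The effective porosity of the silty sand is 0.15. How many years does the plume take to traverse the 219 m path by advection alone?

1540

Convert K: 8.68e-07 m/s × 86400 = 0.07500 m/day.
Hydraulic gradient i = (310.24 − 310.07) / 219 = 0.17 / 219 = 0.0007763.
Darcy flux q = K · i = 0.07500 × 0.0007763 = 5.822e-05 m/day.
Seepage velocity v = q / n_e = 5.822e-05 / 0.15 = 0.0003881 m/day.
Travel time t = L / v = 219 / 0.0003881 = 5.643e+05 days = 1545 years.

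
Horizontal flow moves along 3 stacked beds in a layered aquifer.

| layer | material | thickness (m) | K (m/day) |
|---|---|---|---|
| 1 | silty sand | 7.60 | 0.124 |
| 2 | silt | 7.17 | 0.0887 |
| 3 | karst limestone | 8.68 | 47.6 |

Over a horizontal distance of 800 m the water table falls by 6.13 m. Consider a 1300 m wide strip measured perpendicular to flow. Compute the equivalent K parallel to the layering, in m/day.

17.7

Flow is parallel to layering, so each bed carries its own Darcy discharge and the transmissivities add.
Σ(K_i·b_i) = 0.124×7.60 + 0.0887×7.17 + 47.6×8.68 = 414.7 m²/day.
Total thickness b = 23.45 m, so K_eq = Σ(K_i·b_i)/b = 17.69 m/day.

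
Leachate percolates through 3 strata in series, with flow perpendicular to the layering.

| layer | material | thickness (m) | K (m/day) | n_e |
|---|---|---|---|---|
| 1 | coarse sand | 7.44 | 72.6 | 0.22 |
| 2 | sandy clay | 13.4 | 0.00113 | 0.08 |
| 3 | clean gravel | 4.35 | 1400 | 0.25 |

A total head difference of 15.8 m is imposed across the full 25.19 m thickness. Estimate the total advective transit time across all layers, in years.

7.80

With flow normal to the layers, continuity requires the same specific discharge q through every layer.
Σ(b_i/K_i) = 7.44/72.6 + 13.4/0.00113 + 4.35/1400 = 11859 d.
q = Δh / Σ(b_i/K_i) = 15.8 / 11859 = 0.001332 m/day.
In each layer the seepage velocity is v_i = q/n_i, so the layer transit time is t_i = b_i·n_i / q:
  layer 1 (coarse sand): t_1 = 7.44 × 0.22 / 0.001332 = 1228 d
  layer 2 (sandy clay): t_2 = 13.4 × 0.08 / 0.001332 = 804.6 d
  layer 3 (clean gravel): t_3 = 4.35 × 0.25 / 0.001332 = 816.2 d
Total t = Σ t_i = 2849 days = 7.801 years.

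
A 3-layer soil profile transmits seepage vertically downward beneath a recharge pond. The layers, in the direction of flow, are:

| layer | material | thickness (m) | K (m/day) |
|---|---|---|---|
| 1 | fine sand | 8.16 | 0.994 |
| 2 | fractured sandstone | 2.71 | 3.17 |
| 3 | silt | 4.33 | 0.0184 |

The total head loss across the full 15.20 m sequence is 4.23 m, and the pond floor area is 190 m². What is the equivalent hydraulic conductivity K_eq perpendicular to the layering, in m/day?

Flow is perpendicular to layering, so the layers act in series and the equivalent K is the thickness-weighted harmonic mean.
Total thickness L = 8.16 + 2.71 + 4.33 = 15.20 m.
Σ(b_i/K_i) = 8.16/0.994 + 2.71/3.17 + 4.33/0.0184 = 244.4 d.
K_eq = L / Σ(b_i/K_i) = 15.20 / 244.4 = 0.06220 m/day.

0.0622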